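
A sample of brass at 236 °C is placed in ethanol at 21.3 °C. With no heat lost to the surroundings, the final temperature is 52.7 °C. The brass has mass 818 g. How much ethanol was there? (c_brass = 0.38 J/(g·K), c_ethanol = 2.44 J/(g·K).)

m ≈ 744 g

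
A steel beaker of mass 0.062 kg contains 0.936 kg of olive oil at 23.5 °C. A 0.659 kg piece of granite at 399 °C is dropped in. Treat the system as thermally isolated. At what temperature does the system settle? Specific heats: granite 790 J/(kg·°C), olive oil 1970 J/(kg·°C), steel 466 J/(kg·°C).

Heat gained plus heat lost sum to zero:
0.659·790·(T − 399) + 0.936·1970·(T − 23.5) + 0.062·466·(T − 23.5) = 0
520.61(T − 399) + 1843.9(T − 23.5) + 28.89(T − 23.5) = 0
(520.61 + 1843.9 + 28.89) T = 520.61·399 + 1843.9·23.5 + 28.89·23.5
T ≈ 105.18 °C

T_f ≈ 105.2 °C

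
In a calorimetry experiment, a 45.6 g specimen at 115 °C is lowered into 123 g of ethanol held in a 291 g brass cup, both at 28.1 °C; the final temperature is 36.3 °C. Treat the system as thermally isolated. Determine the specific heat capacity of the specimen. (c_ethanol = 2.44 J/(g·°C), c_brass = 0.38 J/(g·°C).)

Conservation of energy gives ΣQ = 0:
45.6×c×(36.3 − 115) + 123×2.44×(36.3 − 28.1) + 291×0.38×(36.3 − 28.1) = 0
-3588.7 c = -3367.7
c = -3367.7/-3588.7 ≈ 0.9384 J/(g·°C)

c ≈ 0.938 J/(g·°C)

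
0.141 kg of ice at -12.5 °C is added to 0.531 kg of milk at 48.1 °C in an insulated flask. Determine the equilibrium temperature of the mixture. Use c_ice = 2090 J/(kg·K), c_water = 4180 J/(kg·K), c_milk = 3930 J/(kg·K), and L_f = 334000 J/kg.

T_f ≈ 18.5 °C

Heat gained plus heat lost sum to zero:
ice -12.5→0 °C: 0.141×2090×12.5 = 3683.6; melt ice: 0.141×334000 = 47094; meltwater 0→T: 0.141×4180×T = 589.38 T; milk: 2086.8(T − 48.1)
2676.2 T = 100377 − 50778 = 49599
T ≈ 18.53 °C — above 0 °C, consistent with complete melting.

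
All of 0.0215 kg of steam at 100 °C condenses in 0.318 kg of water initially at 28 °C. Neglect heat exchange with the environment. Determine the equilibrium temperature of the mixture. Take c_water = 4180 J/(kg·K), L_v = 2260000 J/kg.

Net heat exchanged in the isolated system is zero:
steam→water at 100 °C releases m L_v = 0.0215·2260000 = 48590; condensate cools 100→T: 0.0215·4180·(T − 100) = 89.87(T − 100); original water: 1329.2(T − 28)
1419.1 T = 48590 + 8987 + 37219 = 94796
T ≈ 66.80 °C, under the boiling point, so the assumption holds.

T_f ≈ 66.8 °C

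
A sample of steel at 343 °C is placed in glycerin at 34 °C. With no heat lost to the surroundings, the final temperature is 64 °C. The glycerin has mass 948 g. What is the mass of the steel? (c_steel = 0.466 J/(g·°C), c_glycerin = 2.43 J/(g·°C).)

m ≈ 532 g

Net heat exchanged in the isolated system is zero:
m×0.466×(64 − 343) + 948×2.43×(64 − 34) = 0
-130.01 m = -69109
m = -69109/-130.01 ≈ 531.6 g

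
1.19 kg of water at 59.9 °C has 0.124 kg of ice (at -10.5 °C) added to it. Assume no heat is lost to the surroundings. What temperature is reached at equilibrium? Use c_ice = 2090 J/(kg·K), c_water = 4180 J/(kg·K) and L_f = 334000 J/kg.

T_f ≈ 46.2 °C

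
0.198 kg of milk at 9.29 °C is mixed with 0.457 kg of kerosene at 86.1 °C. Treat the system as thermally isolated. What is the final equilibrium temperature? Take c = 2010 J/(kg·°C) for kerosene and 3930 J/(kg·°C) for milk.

T_f ≈ 50.9 °C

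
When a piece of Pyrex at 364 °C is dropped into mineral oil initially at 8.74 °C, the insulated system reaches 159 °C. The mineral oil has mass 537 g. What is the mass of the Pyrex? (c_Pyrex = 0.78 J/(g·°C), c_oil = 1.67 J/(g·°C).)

m ≈ 843 g

Heat gained plus heat lost sum to zero:
m·0.78·(159 − 364) + 537·1.67·(159 − 8.74) = 0
-159.9 m = -134752
m = -134752/-159.9 ≈ 842.7 g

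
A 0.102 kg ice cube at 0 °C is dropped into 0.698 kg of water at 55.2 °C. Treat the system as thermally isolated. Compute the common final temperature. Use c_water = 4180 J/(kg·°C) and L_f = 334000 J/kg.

Conservation of energy gives ΣQ = 0:
fusion: m_ice L_f = 0.102×334000 = 34068; meltwater 0→T: 0.102×4180×T = 426.36 T; water cools: 0.698×4180×(T − 55.2) = 2917.6(T − 55.2)
3344 T = 161054 − 34068 = 126986
T ≈ 37.97 °C (positive, so assuming full melt was valid).

T_f ≈ 38.0 °C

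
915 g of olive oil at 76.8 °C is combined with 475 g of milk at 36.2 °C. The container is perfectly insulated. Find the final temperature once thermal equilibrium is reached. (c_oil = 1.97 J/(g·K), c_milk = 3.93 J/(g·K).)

T_f ≈ 56.1 °C

Let T be the final temperature. ΣQ_i = 0:
915·1.97·(T − 76.8) + 475·3.93·(T − 36.2) = 0
3669.3 T = 206012
T = 206012/3669.3 ≈ 56.14 °C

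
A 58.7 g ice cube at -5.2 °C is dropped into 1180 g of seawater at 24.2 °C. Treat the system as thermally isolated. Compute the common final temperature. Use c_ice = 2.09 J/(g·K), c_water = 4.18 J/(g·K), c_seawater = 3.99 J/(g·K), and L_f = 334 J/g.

T_f ≈ 18.9 °C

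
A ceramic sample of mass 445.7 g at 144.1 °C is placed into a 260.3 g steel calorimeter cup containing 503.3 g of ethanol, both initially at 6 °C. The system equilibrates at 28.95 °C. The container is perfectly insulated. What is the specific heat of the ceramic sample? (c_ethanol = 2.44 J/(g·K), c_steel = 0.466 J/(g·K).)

c ≈ 0.603 J/(g·K)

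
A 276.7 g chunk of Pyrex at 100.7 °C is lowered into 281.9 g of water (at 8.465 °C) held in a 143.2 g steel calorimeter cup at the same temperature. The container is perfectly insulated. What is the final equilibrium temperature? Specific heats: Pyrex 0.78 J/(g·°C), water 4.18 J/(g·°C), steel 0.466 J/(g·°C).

T_f ≈ 22.1 °C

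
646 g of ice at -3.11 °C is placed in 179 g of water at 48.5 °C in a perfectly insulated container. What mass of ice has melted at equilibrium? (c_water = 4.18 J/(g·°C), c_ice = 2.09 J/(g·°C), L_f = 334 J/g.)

Water can give up m c ΔT = 179·4.18·48.5 = 36289 J before reaching 0 °C.
Of that, 646·2.09·3.11 = 4198.9 J goes to bring the ice to 0 °C, leaving 32090 J.
To melt every bit of ice: 646·334 = 215764 J.
Since 32090 < 215764 J, not all the ice melts; equilibrium is at 0 °C.
m_melted·334 = 32090  ⇒  m_melted ≈ 96.08 g.

m_melted ≈ 96.1 g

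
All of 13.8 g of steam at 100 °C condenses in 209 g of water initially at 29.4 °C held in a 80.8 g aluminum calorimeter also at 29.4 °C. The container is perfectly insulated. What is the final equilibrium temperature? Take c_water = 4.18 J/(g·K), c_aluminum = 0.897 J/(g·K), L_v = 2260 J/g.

Energy balance with sensible and latent terms:
latent heat released on condensation: 13.8×2260 = 31188
  condensate cools 100→T: 13.8×4.18×(T − 100) = 57.68(T − 100)
  water warms: 209×4.18×(T − 29.4) = 873.62(T − 29.4)
  cup: 72.48(T − 29.4)
1003.8 T = 31188 + 5768.4 + 27815 = 64772
T ≈ 64.53 °C (< 100 °C, so full condensation is consistent).

T_f ≈ 64.5 °C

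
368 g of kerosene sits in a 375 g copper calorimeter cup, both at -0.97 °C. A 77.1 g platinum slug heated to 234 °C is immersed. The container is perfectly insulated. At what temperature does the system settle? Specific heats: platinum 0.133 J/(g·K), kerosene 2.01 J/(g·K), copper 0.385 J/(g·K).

Net heat exchanged in the isolated system is zero:
77.1*0.133*(T − 234) + 368*2.01*(T − (-0.97)) + 375*0.385*(T − (-0.97)) = 0
10.25(T − 234) + 739.68(T − (-0.97)) + 144.38(T − (-0.97)) = 0
(10.25 + 739.68 + 144.38) T = 10.25*234 + 739.68*(-0.97) + 144.38*(-0.97)
T ≈ 1.72 °C

T_f ≈ 1.7 °C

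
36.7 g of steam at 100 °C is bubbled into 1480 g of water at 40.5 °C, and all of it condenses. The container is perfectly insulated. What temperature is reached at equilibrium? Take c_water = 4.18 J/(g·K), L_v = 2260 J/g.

Net heat exchanged in the isolated system is zero:
steam→water at 100 °C releases m L_v = 36.7×2260 = 82942; condensed water 100 °C→T: 153.41(T − 100); original water: 6186.4(T − 40.5)
6339.8 T = 82942 + 15341 + 250549 = 348832
T ≈ 55.02 °C, under the boiling point, so the assumption holds.

T_f ≈ 55.0 °C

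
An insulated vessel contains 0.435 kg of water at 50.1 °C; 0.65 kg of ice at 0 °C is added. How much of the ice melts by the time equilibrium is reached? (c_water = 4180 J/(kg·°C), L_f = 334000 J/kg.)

Cooling the water to 0 °C releases 0.435·4180·50.1 = 91097 J.
Melting all 0.65 kg of ice would need 0.65·334000 = 217100 J.
Since 91097 < 217100 J, not all the ice melts; equilibrium is at 0 °C.
Mass melted = 91097/334000 ≈ 0.2727 kg.

m_melted ≈ 0.273 kg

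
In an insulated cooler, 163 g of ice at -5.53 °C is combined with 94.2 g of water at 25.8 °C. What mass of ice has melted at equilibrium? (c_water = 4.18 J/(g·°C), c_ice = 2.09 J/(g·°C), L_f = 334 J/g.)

m_melted ≈ 24.8 g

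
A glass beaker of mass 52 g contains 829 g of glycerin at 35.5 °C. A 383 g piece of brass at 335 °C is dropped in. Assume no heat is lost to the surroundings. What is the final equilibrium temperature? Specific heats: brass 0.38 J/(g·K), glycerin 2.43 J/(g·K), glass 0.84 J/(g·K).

T_f ≈ 55.3 °C

Net heat exchanged in the isolated system is zero:
383·0.38·(T − 335) + 829·2.43·(T − 35.5) + 52·0.84·(T − 35.5) = 0
2203.7 T = 121820
T = 121820 / 2203.7 = 55.3 °C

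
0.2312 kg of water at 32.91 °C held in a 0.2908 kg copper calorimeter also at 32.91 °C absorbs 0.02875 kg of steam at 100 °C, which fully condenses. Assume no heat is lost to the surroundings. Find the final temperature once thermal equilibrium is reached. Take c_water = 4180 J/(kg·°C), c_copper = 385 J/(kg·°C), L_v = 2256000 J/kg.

T_f ≈ 93.8 °C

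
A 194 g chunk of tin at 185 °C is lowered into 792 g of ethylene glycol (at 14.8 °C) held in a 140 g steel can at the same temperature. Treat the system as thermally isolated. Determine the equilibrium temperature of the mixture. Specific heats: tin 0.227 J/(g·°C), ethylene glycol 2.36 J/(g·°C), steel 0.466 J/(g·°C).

Energy conservation, ΣQ = 0:
194*0.227*(T − 185) + 792*2.36*(T − 14.8) + 140*0.466*(T − 14.8) = 0
44.04(T − 185) + 1869.1(T − 14.8) + 65.24(T − 14.8) = 0
(44.04 + 1869.1 + 65.24) T = 44.04*185 + 1869.1*14.8 + 65.24*14.8
T = 36776 / 1978.4 = 18.6 °C

T_f ≈ 18.6 °C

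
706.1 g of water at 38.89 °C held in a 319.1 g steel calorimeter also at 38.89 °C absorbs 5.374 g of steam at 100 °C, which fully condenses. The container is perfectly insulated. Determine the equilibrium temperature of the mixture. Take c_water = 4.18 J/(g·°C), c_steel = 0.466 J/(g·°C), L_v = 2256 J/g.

T_f ≈ 43.2 °C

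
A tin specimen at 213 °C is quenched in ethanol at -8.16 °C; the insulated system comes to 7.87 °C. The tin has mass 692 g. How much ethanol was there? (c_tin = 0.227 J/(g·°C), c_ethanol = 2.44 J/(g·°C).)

m ≈ 824 g

Heat gained plus heat lost sum to zero:
692·0.227·(7.87 − 213) + m·2.44·(7.87 − (-8.16)) = 0
39.11 m = 32223
m = 32223/39.11 ≈ 823.8 g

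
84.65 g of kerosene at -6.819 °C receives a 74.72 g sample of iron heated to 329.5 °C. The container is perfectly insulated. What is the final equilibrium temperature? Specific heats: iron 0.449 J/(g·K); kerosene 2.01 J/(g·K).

T_f ≈ 48.6 °C

Heat lost by the iron equals heat gained by the kerosene:
74.72×0.449×(329.5 − T) = 84.65×2.01×(T − (-6.819))
33.55(329.5 − T) = 170.15(T − (-6.819))
203.7 T = 9894.3  ⇒  T ≈ 48.57 °C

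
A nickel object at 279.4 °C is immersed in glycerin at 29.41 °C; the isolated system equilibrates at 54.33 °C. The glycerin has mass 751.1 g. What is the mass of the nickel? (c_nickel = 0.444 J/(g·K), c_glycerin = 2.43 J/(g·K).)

Setting the total heat transfer to zero:
m×0.444×(54.33 − 279.4) + 751.1×2.43×(54.33 − 29.41) = 0
-99.93 m = -45483
m = -45483/-99.93 ≈ 455.1 g

m ≈ 455 g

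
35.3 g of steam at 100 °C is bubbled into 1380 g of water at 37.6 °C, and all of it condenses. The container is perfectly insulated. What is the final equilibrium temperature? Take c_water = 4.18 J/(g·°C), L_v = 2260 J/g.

Energy conservation, ΣQ = 0:
steam→water at 100 °C releases m L_v = 35.3·2260 = 79778
  condensate cools 100→T: 35.3·4.18·(T − 100) = 147.55(T − 100)
  original water: 5768.4(T − 37.6)
5916 T = 79778 + 14755 + 216892 = 311425
T ≈ 52.64 °C (< 100 °C, so full condensation is consistent).

T_f ≈ 52.6 °C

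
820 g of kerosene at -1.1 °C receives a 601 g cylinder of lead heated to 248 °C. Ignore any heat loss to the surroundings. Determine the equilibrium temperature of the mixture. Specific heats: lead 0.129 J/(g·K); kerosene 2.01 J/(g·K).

Conservation of energy gives ΣQ = 0:
601·0.129·(T − 248) + 820·2.01·(T − (-1.1)) = 0
(77.53 + 1648.2) T = 77.53·248 + 1648.2·(-1.1)
T ≈ 10.09 °C

T_f ≈ 10.1 °C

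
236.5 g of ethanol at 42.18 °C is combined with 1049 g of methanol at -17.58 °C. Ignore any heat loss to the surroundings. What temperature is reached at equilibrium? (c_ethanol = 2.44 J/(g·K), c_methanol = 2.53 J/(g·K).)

T_f = Σ m_i c_i T_i / Σ m_i c_i:
T_f = (577.06×42.18 + 2654×(-17.58)) / (577.06 + 2654)
    = -22316 / 3231 ≈ -6.91 °C

T_f ≈ -6.9 °C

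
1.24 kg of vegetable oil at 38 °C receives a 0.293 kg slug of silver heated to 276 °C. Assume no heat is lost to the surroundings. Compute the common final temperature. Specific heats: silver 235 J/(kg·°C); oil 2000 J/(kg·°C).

T_f ≈ 44.4 °C

Taking heat into each body as positive, Σ m c ΔT = 0:
0.293·235·(T − 276) + 1.24·2000·(T − 38) = 0
(68.85 + 2480) T = 68.85·276 + 2480·38
T = 113244/2548.9 ≈ 44.43 °C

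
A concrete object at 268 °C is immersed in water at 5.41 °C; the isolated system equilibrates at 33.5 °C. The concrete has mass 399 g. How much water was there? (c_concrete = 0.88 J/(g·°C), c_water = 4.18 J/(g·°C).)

m ≈ 701 g

|Q_concrete| = |Q_water|:
399×0.88×(268 − 33.5) = m×4.18×(33.5 − 5.41)
117.42 m = 82338  ⇒  m ≈ 701.2 g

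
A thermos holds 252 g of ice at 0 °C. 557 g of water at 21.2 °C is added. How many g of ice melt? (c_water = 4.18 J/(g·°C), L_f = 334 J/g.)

Water can give up m c ΔT = 557·4.18·21.2 = 49359 J before reaching 0 °C.
To melt every bit of ice: 252·334 = 84168 J.
Since 49359 < 84168 J, not all the ice melts; equilibrium is at 0 °C.
m_melt = 49359 / L_f = 147.8 g.

m_melted ≈ 148 g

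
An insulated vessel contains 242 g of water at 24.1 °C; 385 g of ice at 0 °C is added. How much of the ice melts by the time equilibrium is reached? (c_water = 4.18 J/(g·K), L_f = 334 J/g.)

m_melted ≈ 73 g

Water can give up m c ΔT = 242×4.18×24.1 = 24379 J before reaching 0 °C.
To melt every bit of ice: 385×334 = 128590 J.
That's not enough to melt it all — equilibrium is at 0 °C with ice remaining.
Mass melted = 24379/334 ≈ 72.99 g.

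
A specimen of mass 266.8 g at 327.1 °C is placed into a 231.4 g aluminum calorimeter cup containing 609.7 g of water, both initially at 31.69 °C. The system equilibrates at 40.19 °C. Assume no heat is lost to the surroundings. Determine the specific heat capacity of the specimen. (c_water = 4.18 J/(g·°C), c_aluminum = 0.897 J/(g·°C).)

c ≈ 0.306 J/(g·°C)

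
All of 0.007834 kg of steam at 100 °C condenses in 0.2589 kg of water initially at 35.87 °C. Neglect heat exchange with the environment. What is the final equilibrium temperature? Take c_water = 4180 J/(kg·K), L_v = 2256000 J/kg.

T_f ≈ 53.6 °C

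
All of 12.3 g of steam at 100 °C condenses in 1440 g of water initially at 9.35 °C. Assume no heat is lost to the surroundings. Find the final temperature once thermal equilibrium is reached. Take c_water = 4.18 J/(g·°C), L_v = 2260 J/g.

T_f ≈ 14.7 °C

Net heat exchanged in the isolated system is zero:
latent heat released on condensation: 12.3×2260 = 27798; condensate cools 100→T: 12.3×4.18×(T − 100) = 51.41(T − 100); water warms: 1440×4.18×(T − 9.35) = 6019.2(T − 9.35)
6070.6 T = 27798 + 5141.4 + 56280 = 89219
T ≈ 14.70 °C, under the boiling point, so the assumption holds.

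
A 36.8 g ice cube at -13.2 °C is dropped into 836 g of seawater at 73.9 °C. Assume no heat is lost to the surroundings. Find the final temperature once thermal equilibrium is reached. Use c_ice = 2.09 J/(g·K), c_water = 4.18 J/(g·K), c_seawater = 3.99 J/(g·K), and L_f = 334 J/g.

T_f ≈ 66.8 °C

Taking heat into each body as positive, Σ m c ΔT = 0:
ice -13.2→0 °C: 36.8·2.09·13.2 = 1015.2
  fusion: m_ice L_f = 36.8·334 = 12291
  warm the meltwater: 153.82 T
  seawater cools: 836·3.99·(T − 73.9) = 3335.6(T − 73.9)
3489.5 T = 246504 − 13306 = 233197
T ≈ 66.83 °C. Since T > 0 °C, the all-ice-melts assumption holds.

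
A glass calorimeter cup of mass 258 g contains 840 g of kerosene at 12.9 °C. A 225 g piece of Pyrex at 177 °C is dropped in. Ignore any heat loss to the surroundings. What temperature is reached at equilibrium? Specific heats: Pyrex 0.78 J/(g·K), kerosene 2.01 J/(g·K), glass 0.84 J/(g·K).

T_f ≈ 26.7 °C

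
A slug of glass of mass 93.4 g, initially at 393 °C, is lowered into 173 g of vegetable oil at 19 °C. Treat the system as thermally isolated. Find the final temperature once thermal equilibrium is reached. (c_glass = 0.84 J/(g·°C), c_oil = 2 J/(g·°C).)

Let T be the final temperature. ΣQ_i = 0:
93.4·0.84·(T − 393) + 173·2·(T − 19) = 0
424.46 T = 37407
T ≈ 88.13 °C

T_f ≈ 88.1 °C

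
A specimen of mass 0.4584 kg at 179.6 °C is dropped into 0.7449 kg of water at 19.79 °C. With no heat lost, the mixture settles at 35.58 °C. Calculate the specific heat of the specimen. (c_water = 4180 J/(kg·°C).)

c ≈ 745 J/(kg·°C)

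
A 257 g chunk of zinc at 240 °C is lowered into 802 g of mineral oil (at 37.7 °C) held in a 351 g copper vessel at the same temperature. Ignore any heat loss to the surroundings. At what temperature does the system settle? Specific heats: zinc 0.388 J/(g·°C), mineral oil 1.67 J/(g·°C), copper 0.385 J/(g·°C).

T_f is the heat-capacity-weighted average of the initial temperatures:
T_f = (99.72*240 + 1339.3*37.7 + 135.13*37.7) / (99.72 + 1339.3 + 135.13)
    = 79520 / 1574.2 ≈ 50.51 °C

T_f ≈ 50.5 °C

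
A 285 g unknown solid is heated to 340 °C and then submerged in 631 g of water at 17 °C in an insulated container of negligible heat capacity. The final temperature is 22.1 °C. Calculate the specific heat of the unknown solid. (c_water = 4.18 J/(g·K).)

c ≈ 0.148 J/(g·K)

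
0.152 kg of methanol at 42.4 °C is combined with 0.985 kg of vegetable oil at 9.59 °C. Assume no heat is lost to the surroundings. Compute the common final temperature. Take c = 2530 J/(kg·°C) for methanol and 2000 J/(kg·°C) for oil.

T_f ≈ 14.9 °C

T_f = Σ m_i c_i T_i / Σ m_i c_i:
T_f = (384.56×42.4 + 1970×9.59) / (384.56 + 1970)
    = 35198 / 2354.6 ≈ 14.95 °C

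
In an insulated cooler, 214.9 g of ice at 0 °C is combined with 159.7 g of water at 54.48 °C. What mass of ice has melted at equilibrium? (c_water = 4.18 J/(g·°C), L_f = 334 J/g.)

Water can give up m c ΔT = 159.7·4.18·54.48 = 36368 J before reaching 0 °C.
Melting all 214.9 g of ice would need 214.9·334 = 71777 J.
That's not enough to melt it all — equilibrium is at 0 °C with ice remaining.
m_melted·334 = 36368  ⇒  m_melted ≈ 108.9 g.

m_melted ≈ 109 g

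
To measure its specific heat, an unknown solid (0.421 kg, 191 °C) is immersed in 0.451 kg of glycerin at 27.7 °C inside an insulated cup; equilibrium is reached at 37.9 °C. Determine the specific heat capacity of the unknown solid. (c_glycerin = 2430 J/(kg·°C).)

c ≈ 173 J/(kg·°C)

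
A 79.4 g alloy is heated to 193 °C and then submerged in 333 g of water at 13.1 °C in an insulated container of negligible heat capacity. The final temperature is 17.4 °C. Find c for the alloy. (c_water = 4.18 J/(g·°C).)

m_s c (T_s − T_f) = m_water c_water (T_f − T_0):
79.4·c·(193 − 17.4) = 333·4.18·(17.4 − 13.1)
13943 c = 5985.3  ⇒  c ≈ 0.4293 J/(g·°C)

c ≈ 0.429 J/(g·°C)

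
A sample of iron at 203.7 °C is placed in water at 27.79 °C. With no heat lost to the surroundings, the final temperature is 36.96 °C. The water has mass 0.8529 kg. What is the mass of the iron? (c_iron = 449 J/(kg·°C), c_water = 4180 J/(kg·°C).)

Heat gained plus heat lost sum to zero:
m·449·(36.96 − 203.7) + 0.8529·4180·(36.96 − 27.79) = 0
-74866 m = -32692
m = -32692/-74866 ≈ 0.4367 kg

m ≈ 0.437 kg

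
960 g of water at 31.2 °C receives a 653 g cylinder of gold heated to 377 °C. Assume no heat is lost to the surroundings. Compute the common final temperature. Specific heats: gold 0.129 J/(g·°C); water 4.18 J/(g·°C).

T_f ≈ 38.3 °C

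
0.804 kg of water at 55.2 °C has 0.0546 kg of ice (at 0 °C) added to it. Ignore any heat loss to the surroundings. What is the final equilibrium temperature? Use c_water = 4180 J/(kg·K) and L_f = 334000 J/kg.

Let T be the final temperature. ΣQ_i = 0:
latent heat to melt: 0.0546×334000 = 18236; warm the meltwater: 228.23 T; water: 3360.7(T − 55.2)
3588.9 T = 185512 − 18236 = 167275
T ≈ 46.61 °C (positive, so assuming full melt was valid).

T_f ≈ 46.6 °C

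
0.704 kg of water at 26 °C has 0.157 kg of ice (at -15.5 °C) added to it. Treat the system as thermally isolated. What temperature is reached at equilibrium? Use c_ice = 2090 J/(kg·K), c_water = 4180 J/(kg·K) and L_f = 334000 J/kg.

T_f ≈ 5.3 °C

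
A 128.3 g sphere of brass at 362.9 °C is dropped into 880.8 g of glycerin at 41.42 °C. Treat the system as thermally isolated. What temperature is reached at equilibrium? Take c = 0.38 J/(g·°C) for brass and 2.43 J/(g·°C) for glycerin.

|Q_brass| = |Q_glycerin|:
128.3*0.38*(362.9 − T) = 880.8*2.43*(T − 41.42)
48.75(362.9 − T) = 2140.3(T − 41.42)
2189.1 T = 106346  ⇒  T ≈ 48.58 °C

T_f ≈ 48.6 °C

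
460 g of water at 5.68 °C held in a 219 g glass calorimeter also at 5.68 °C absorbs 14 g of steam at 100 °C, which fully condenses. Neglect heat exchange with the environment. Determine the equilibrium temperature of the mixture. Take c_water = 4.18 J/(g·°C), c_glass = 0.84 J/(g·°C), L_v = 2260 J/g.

T_f ≈ 22.8 °C

Taking heat into each body as positive, Σ m c ΔT = 0:
steam→water at 100 °C releases m L_v = 14·2260 = 31640
  condensate cools 100→T: 14·4.18·(T − 100) = 58.52(T − 100)
  original water: 1922.8(T − 5.68)
  cup: 183.96(T − 5.68)
2165.3 T = 31640 + 5852 + 11966 = 49458
T ≈ 22.84 °C, under the boiling point, so the assumption holds.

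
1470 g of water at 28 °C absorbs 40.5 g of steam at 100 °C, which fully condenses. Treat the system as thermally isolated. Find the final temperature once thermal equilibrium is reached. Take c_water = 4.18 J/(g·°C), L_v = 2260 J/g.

T_f ≈ 44.4 °C

Energy balance with sensible and latent terms:
steam→water at 100 °C releases m L_v = 40.5×2260 = 91530; condensate cools 100→T: 40.5×4.18×(T − 100) = 169.29(T − 100); water warms: 1470×4.18×(T − 28) = 6144.6(T − 28)
6313.9 T = 91530 + 16929 + 172049 = 280508
T ≈ 44.43 °C — below 100 °C, confirming all the steam condensed.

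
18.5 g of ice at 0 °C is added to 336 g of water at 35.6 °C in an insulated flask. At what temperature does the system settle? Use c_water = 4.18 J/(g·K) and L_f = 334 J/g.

T_f ≈ 29.6 °C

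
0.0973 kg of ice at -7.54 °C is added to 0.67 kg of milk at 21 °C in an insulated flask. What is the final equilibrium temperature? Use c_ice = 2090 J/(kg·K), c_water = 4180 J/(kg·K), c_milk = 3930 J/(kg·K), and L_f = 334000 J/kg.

Conservation of energy gives ΣQ = 0:
warm ice to 0 °C: 0.0973·2090·(0 − (-7.54)) = 1533.3
  latent heat to melt: 0.0973·334000 = 32498
  warm the meltwater: 406.71 T
  milk cools: 0.67·3930·(T − 21) = 2633.1(T − 21)
3039.8 T = 55295 − 34032 = 21264
T ≈ 7.00 °C — above 0 °C, consistent with complete melting.

T_f ≈ 7.0 °C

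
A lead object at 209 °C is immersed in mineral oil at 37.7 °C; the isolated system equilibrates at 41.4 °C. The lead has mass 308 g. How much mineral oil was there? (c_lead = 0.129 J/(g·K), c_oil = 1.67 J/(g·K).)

m ≈ 1080 g

Setting the total heat transfer to zero:
308·0.129·(41.4 − 209) + m·1.67·(41.4 − 37.7) = 0
6.179 m = 6659.1
m = 6659.1/6.179 ≈ 1078 g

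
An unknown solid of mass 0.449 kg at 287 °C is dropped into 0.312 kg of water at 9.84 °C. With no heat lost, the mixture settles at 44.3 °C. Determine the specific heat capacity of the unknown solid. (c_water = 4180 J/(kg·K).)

Energy conservation, ΣQ = 0:
0.449×c×(44.3 − 287) + 0.312×4180×(44.3 − 9.84) = 0
-108.97 c = -44941
c = -44941/-108.97 ≈ 412.4 J/(kg·K)

c ≈ 412 J/(kg·K)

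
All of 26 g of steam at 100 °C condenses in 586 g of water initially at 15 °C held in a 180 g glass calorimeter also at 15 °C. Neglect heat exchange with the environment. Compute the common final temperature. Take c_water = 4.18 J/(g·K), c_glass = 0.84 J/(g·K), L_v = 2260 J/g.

Let T be the final temperature. ΣQ_i = 0:
latent heat released on condensation: 26·2260 = 58760; condensate cools 100→T: 26·4.18·(T − 100) = 108.68(T − 100); water warms: 586·4.18·(T − 15) = 2449.5(T − 15); glass cup: 180·0.84·(T − 15) = 151.2(T − 15)
2709.4 T = 58760 + 10868 + 39010 = 108638
T ≈ 40.10 °C — below 100 °C, confirming all the steam condensed.

T_f ≈ 40.1 °C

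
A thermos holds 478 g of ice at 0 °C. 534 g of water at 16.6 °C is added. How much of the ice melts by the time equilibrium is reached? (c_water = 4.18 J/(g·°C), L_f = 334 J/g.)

Heat available from the water dropping to 0 °C: 534·4.18·16.6 = 37053 J.
Melting all 478 g of ice would need 478·334 = 159652 J.
37053 J < 159652 J, so only part of the ice melts and the system sits at 0 °C.
m_melted·334 = 37053  ⇒  m_melted ≈ 110.9 g.

m_melted ≈ 111 g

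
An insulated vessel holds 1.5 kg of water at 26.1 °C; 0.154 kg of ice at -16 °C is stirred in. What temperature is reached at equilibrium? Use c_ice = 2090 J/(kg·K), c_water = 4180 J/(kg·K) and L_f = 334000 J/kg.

Energy conservation, ΣQ = 0:
warm ice to 0 °C: 0.154·2090·(0 − (-16)) = 5149.8; fusion: m_ice L_f = 0.154·334000 = 51436; meltwater 0→T: 0.154·4180·T = 643.72 T; water: 6270(T − 26.1)
6913.7 T = 163647 − 56586 = 107061
T ≈ 15.49 °C (positive, so assuming full melt was valid).

T_f ≈ 15.5 °C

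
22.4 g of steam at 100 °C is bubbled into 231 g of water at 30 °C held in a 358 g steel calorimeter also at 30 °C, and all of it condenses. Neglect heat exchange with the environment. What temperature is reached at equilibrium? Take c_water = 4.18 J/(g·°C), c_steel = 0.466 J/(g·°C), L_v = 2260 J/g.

Taking heat into each body as positive, Σ m c ΔT = 0:
steam→water at 100 °C releases m L_v = 22.4×2260 = 50624; condensate cools 100→T: 22.4×4.18×(T − 100) = 93.63(T − 100); water warms: 231×4.18×(T − 30) = 965.58(T − 30); cup: 166.83(T − 30)
1226 T = 50624 + 9363.2 + 33972 = 93959
T ≈ 76.64 °C (< 100 °C, so full condensation is consistent).

T_f ≈ 76.6 °C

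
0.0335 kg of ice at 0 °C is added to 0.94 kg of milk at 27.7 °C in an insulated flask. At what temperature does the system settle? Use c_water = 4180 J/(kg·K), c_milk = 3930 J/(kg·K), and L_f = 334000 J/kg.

Sum of m c ΔT and latent-heat terms is zero:
fusion: m_ice L_f = 0.0335×334000 = 11189; meltwater 0→T: 0.0335×4180×T = 140.03 T; milk cools: 0.94×3930×(T − 27.7) = 3694.2(T − 27.7)
3834.2 T = 102329 − 11189 = 91140
T ≈ 23.77 °C — above 0 °C, consistent with complete melting.

T_f ≈ 23.8 °C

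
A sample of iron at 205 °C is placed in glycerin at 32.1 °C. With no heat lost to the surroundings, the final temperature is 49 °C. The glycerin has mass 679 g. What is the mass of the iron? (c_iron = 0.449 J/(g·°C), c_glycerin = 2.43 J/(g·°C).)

|Q_iron| = |Q_glycerin|:
m×0.449×(205 − 49) = 679×2.43×(49 − 32.1)
70.04 m = 27884  ⇒  m ≈ 398.1 g

m ≈ 398 g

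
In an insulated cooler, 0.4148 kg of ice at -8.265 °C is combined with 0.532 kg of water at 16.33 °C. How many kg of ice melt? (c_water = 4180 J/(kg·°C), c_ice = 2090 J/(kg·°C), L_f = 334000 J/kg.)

m_melted ≈ 0.0873 kg

Water can give up m c ΔT = 0.532·4180·16.33 = 36314 J before reaching 0 °C.
Of that, 0.4148·2090·8.265 = 7165.2 J goes to bring the ice to 0 °C, leaving 29149 J.
Melting all 0.4148 kg of ice would need 0.4148·334000 = 138543 J.
Since 29149 < 138543 J, not all the ice melts; equilibrium is at 0 °C.
m_melted·334000 = 29149  ⇒  m_melted ≈ 0.08727 kg.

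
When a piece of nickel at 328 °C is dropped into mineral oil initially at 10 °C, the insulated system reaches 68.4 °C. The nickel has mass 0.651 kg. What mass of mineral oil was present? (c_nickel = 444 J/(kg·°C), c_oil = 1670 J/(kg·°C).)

Taking heat into each body as positive, Σ m c ΔT = 0:
0.651·444·(68.4 − 328) + m·1670·(68.4 − 10) = 0
97528 m = 75036
m = 75036/97528 ≈ 0.7694 kg

m ≈ 0.769 kg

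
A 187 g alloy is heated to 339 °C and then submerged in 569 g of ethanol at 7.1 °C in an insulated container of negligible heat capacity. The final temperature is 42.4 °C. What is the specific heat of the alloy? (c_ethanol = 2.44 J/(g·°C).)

c ≈ 0.884 J/(g·°C)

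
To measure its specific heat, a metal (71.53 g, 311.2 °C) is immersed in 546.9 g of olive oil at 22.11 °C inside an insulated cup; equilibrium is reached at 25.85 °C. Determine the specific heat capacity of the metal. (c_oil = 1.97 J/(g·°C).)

Energy conservation, ΣQ = 0:
71.53·c·(25.85 − 311.2) + 546.9·1.97·(25.85 − 22.11) = 0
-20411 c = -4029.4
c = -4029.4/-20411 ≈ 0.1974 J/(g·°C)

c ≈ 0.197 J/(g·°C)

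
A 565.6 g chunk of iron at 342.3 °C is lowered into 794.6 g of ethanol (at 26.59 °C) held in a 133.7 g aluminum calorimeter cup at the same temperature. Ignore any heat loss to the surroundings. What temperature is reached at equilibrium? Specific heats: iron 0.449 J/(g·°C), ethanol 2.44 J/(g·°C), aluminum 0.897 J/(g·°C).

T_f ≈ 61.3 °C

Net heat exchanged in the isolated system is zero:
565.6*0.449*(T − 342.3) + 794.6*2.44*(T − 26.59) + 133.7*0.897*(T − 26.59) = 0
253.95(T − 342.3) + 1938.8(T − 26.59) + 119.93(T − 26.59) = 0
2312.7 T = 141671
T ≈ 61.26 °C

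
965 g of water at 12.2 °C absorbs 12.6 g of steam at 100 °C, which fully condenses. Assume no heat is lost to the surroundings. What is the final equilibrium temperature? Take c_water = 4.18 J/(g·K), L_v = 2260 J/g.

Setting the total heat transfer to zero:
steam→water at 100 °C releases m L_v = 12.6·2260 = 28476; condensate cools 100→T: 12.6·4.18·(T − 100) = 52.67(T − 100); water warms: 965·4.18·(T − 12.2) = 4033.7(T − 12.2)
4086.4 T = 28476 + 5266.8 + 49211 = 82954
T ≈ 20.30 °C — below 100 °C, confirming all the steam condensed.

T_f ≈ 20.3 °C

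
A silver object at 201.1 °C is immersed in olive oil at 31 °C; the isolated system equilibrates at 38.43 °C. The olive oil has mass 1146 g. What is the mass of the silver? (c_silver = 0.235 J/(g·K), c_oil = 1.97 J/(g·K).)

Heat lost by the silver = heat gained by the oil:
m×0.235×(201.1 − 38.43) = 1146×1.97×(38.43 − 31)
38.23 m = 16774  ⇒  m ≈ 438.8 g

m ≈ 439 g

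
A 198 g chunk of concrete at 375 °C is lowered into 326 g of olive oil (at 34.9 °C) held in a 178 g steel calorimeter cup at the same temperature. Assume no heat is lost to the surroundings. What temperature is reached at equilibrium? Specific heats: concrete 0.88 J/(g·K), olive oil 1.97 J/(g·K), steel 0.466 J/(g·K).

T_f ≈ 100.8 °C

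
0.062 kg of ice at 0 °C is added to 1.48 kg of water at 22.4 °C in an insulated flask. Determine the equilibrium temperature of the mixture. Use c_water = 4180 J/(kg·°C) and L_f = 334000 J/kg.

Energy conservation, ΣQ = 0:
fusion: m_ice L_f = 0.062·334000 = 20708; warm the meltwater: 259.16 T; water cools: 1.48·4180·(T − 22.4) = 6186.4(T − 22.4)
6445.6 T = 138575 − 20708 = 117867
T ≈ 18.29 °C. Since T > 0 °C, the all-ice-melts assumption holds.

T_f ≈ 18.3 °C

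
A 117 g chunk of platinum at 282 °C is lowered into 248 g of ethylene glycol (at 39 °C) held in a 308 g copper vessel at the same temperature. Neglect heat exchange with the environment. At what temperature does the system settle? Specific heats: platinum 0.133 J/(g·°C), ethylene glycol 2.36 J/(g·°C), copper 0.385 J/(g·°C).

T_f ≈ 44.3 °C

Heat gained plus heat lost sum to zero:
117·0.133·(T − 282) + 248·2.36·(T − 39) + 308·0.385·(T − 39) = 0
15.56(T − 282) + 585.28(T − 39) + 118.58(T − 39) = 0
719.42 T = 31839
T = 31839 / 719.42 = 44.3 °C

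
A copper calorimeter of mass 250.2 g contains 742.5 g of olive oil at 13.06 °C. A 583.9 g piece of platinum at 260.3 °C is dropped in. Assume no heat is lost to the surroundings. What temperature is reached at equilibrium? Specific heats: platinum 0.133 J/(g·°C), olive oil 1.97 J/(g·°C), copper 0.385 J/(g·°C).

Taking heat into each body as positive, Σ m c ΔT = 0:
583.9×0.133×(T − 260.3) + 742.5×1.97×(T − 13.06) + 250.2×0.385×(T − 13.06) = 0
77.66(T − 260.3) + 1462.7(T − 13.06) + 96.33(T − 13.06) = 0
(77.66 + 1462.7 + 96.33) T = 77.66×260.3 + 1462.7×13.06 + 96.33×13.06
T = 40576 / 1636.7 = 24.8 °C

T_f ≈ 24.8 °C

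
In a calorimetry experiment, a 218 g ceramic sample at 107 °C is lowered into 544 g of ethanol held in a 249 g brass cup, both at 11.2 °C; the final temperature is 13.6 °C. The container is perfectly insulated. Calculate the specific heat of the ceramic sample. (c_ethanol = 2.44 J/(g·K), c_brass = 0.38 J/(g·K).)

Conservation of energy gives ΣQ = 0:
218×c×(13.6 − 107) + 544×2.44×(13.6 − 11.2) + 249×0.38×(13.6 − 11.2) = 0
-20361 c = -3412.8
c = -3412.8/-20361 ≈ 0.1676 J/(g·K)

c ≈ 0.168 J/(g·K)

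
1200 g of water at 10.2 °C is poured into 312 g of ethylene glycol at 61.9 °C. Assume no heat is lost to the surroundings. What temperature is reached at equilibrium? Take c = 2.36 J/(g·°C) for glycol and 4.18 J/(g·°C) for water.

|Q_glycol| = |Q_water|:
312·2.36·(61.9 − T) = 1200·4.18·(T − 10.2)
736.32(61.9 − T) = 5016(T − 10.2)
5752.3 T = 96741  ⇒  T ≈ 16.82 °C

T_f ≈ 16.8 °C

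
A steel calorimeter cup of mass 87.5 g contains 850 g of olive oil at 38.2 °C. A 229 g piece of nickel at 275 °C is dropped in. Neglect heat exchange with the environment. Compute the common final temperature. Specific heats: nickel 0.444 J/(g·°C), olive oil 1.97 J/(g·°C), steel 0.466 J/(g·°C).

With ΣQ=0 the equilibrium temperature is the m·c-weighted mean:
T_f = (101.68*275 + 1674.5*38.2 + 40.78*38.2) / (101.68 + 1674.5 + 40.78)
    = 93484 / 1817 ≈ 51.45 °C

T_f ≈ 51.5 °C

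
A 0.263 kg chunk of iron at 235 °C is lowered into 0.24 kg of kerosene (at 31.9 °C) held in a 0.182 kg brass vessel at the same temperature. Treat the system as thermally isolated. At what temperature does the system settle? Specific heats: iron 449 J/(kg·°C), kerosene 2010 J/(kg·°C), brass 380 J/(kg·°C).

T_f ≈ 67.7 °C

Setting the total heat transfer to zero:
0.263*449*(T − 235) + 0.24*2010*(T − 31.9) + 0.182*380*(T − 31.9) = 0
118.09(T − 235) + 482.4(T − 31.9) + 69.16(T − 31.9) = 0
669.65 T = 45345
T = 45345 / 669.65 = 67.7 °C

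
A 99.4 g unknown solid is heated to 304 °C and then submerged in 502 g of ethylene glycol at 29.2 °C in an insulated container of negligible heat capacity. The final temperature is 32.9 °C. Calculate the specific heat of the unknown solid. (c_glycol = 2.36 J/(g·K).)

c ≈ 0.163 J/(g·K)

Let T be the final temperature. ΣQ_i = 0:
99.4·c·(32.9 − 304) + 502·2.36·(32.9 − 29.2) = 0
-26947 c = -4383.5
c = -4383.5/-26947 ≈ 0.1627 J/(g·K)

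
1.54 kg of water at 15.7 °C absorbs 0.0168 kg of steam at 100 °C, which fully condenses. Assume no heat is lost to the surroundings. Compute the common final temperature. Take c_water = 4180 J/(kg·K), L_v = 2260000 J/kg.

T_f ≈ 22.4 °C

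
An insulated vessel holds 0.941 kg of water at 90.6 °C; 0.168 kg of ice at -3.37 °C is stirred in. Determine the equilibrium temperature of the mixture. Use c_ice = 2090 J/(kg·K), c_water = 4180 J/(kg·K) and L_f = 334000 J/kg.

T_f ≈ 64.5 °C

Net heat exchanged in the isolated system is zero:
ice -3.37→0 °C: 0.168×2090×3.37 = 1183.3; melt ice: 0.168×334000 = 56112; warm the meltwater: 702.24 T; water: 3933.4(T − 90.6)
4635.6 T = 356364 − 57295 = 299069
T ≈ 64.52 °C — above 0 °C, consistent with complete melting.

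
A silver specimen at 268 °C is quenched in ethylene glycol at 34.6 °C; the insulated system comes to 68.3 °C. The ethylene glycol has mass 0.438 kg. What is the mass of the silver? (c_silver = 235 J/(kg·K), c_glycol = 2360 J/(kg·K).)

m ≈ 0.742 kg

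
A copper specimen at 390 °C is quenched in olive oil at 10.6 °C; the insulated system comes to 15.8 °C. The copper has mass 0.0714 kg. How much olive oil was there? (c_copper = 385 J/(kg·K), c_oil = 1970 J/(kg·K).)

m ≈ 1 kg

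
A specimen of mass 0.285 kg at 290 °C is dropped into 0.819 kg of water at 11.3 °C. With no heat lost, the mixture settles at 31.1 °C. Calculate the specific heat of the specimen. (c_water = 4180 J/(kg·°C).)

Net heat exchanged in the isolated system is zero:
0.285·c·(31.1 − 290) + 0.819·4180·(31.1 − 11.3) = 0
-73.79 c = -67784
c = -67784/-73.79 ≈ 918.6 J/(kg·°C)

c ≈ 919 J/(kg·°C)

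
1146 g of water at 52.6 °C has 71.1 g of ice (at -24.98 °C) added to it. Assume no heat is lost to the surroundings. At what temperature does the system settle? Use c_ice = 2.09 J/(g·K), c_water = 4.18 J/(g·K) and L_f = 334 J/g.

T_f ≈ 44.1 °C

Sum of m c ΔT and latent-heat terms is zero:
ice -24.98→0 °C: 71.1×2.09×24.98 = 3712
  melt ice: 71.1×334 = 23747
  meltwater 0→T: 71.1×4.18×T = 297.2 T
  water: 4790.3(T − 52.6)
5087.5 T = 251969 − 27459 = 224509
T ≈ 44.13 °C (positive, so assuming full melt was valid).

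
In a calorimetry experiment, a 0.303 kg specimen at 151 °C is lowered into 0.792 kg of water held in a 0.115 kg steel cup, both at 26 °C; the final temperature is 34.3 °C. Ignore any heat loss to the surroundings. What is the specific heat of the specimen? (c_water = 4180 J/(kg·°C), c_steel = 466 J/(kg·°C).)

Setting the total heat transfer to zero:
0.303·c·(34.3 − 151) + 0.792·4180·(34.3 − 26) + 0.115·466·(34.3 − 26) = 0
-35.36 c = -27922
c = -27922/-35.36 ≈ 789.7 J/(kg·°C)

c ≈ 790 J/(kg·°C)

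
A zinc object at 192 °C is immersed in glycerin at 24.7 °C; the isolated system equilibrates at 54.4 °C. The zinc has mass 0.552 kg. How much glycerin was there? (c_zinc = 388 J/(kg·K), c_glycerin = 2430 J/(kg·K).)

m ≈ 0.408 kg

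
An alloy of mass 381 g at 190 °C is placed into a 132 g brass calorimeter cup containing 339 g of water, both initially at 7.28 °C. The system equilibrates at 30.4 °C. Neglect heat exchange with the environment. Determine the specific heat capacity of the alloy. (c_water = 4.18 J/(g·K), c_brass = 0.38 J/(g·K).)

c ≈ 0.558 J/(g·K)

Let T be the final temperature. ΣQ_i = 0:
381·c·(30.4 − 190) + 339·4.18·(30.4 − 7.28) + 132·0.38·(30.4 − 7.28) = 0
-60808 c = -33921
c = -33921/-60808 ≈ 0.5578 J/(g·K)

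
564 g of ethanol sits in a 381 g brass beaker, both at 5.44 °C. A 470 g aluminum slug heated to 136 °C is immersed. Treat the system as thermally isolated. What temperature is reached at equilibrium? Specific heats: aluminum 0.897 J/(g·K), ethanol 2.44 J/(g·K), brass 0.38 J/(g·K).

T_f ≈ 33.8 °C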